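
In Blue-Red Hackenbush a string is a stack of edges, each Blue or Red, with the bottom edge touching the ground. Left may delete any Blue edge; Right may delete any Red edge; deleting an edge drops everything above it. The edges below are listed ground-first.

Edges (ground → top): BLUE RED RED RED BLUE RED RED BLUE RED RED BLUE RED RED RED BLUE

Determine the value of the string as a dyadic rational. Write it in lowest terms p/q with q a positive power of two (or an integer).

2339/16384

Build g(s[:k]) for k = 1..15, string s = BLUE RED RED RED BLUE RED RED BLUE RED RED BLUE RED RED RED BLUE.
g_1 [B]  L=[0]  R=[none]  -> 1
g_2 [BR]  L=[0]  R=[1]  -> 1/2
g_3 [BRR]  L=[0]  R=[1/2, 1]  -> 1/4
g_4 [BRRR]  L=[0]  R=[1/4, 1/2, 1]  -> 1/8
g_5 [BRRRB]  L=[0, 1/8]  R=[1/4, 1/2, 1]  -> 3/16
g_6 [BRRRBR]  L=[0, 1/8]  R=[3/16, 1/4, 1/2, 1]  -> 5/32
g_7 [BRRRBRR]  L=[0, 1/8]  R=[5/32, 3/16, 1/4, 1/2, 1]  -> 9/64
g_8 [BRRRBRRB]  L=[0, 1/8, 9/64]  R=[5/32, 3/16, 1/4, 1/2, 1]  -> 19/128
g_9 [BRRRBRRBR]  L=[0, 1/8, 9/64]  R=[19/128, 5/32, 3/16, 1/4, 1/2, 1]  -> 37/256
g_10 [BRRRBRRBRR]  L=[0, 1/8, 9/64]  R=[37/256, 19/128, 5/32, 3/16, 1/4, 1/2, 1]  -> 73/512
g_11 [BRRRBRRBRRB]  L=[0, 1/8, 9/64, 73/512]  R=[37/256, 19/128, 5/32, 3/16, 1/4, 1/2, 1]  -> 147/1024
g_12 [BRRRBRRBRRBR]  L=[0, 1/8, 9/64, 73/512]  R=[147/1024, 37/256, 19/128, 5/32, 3/16, 1/4, 1/2, 1]  -> 293/2048
g_13 [BRRRBRRBRRBRR]  L=[0, 1/8, 9/64, 73/512]  R=[293/2048, 147/1024, 37/256, 19/128, 5/32, 3/16, 1/4, 1/2, 1]  -> 585/4096
g_14 [BRRRBRRBRRBRRR]  L=[0, 1/8, 9/64, 73/512]  R=[585/4096, 293/2048, 147/1024, 37/256, 19/128, 5/32, 3/16, 1/4, 1/2, 1]  -> 1169/8192
g_15 [BRRRBRRBRRBRRRB]  L=[0, 1/8, 9/64, 73/512, 1169/8192]  R=[585/4096, 293/2048, 147/1024, 37/256, 19/128, 5/32, 3/16, 1/4, 1/2, 1]  -> 2339/16384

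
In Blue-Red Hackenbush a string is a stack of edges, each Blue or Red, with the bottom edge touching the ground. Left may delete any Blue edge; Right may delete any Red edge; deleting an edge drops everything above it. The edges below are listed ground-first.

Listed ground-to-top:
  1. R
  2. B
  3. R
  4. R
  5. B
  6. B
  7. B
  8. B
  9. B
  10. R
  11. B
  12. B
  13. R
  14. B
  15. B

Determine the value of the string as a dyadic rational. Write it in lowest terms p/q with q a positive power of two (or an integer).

-12361/16384

Build g(s[:k]) for k = 1..15, string s = R B R R B B B B B R B B R B B.
R: Left { — }, Right { 0 } ⇒ simplest -1
RB: Left { -1 }, Right { 0 } ⇒ simplest -1/2
RBR: Left { -1 }, Right { -1/2; 0 } ⇒ simplest -3/4
RBRR: Left { -1 }, Right { -3/4; -1/2; 0 } ⇒ simplest -7/8
RBRRB: Left { -1; -7/8 }, Right { -3/4; -1/2; 0 } ⇒ simplest -13/16
RBRRBB: Left { -1; -7/8; -13/16 }, Right { -3/4; -1/2; 0 } ⇒ simplest -25/32
RBRRBBB: Left { -1; -7/8; -13/16; -25/32 }, Right { -3/4; -1/2; 0 } ⇒ simplest -49/64
RBRRBBBB: Left { -1; -7/8; -13/16; -25/32; -49/64 }, Right { -3/4; -1/2; 0 } ⇒ simplest -97/128
RBRRBBBBB: Left { -1; -7/8; -13/16; -25/32; -49/64; -97/128 }, Right { -3/4; -1/2; 0 } ⇒ simplest -193/256
RBRRBBBBBR: Left { -1; -7/8; -13/16; -25/32; -49/64; -97/128 }, Right { -193/256; -3/4; -1/2; 0 } ⇒ simplest -387/512
RBRRBBBBBRB: Left { -1; -7/8; -13/16; -25/32; -49/64; -97/128; -387/512 }, Right { -193/256; -3/4; -1/2; 0 } ⇒ simplest -773/1024
RBRRBBBBBRBB: Left { -1; -7/8; -13/16; -25/32; -49/64; -97/128; -387/512; -773/1024 }, Right { -193/256; -3/4; -1/2; 0 } ⇒ simplest -1545/2048
RBRRBBBBBRBBR: Left { -1; -7/8; -13/16; -25/32; -49/64; -97/128; -387/512; -773/1024 }, Right { -1545/2048; -193/256; -3/4; -1/2; 0 } ⇒ simplest -3091/4096
RBRRBBBBBRBBRB: Left { -1; -7/8; -13/16; -25/32; -49/64; -97/128; -387/512; -773/1024; -3091/4096 }, Right { -1545/2048; -193/256; -3/4; -1/2; 0 } ⇒ simplest -6181/8192
RBRRBBBBBRBBRBB: Left { -1; -7/8; -13/16; -25/32; -49/64; -97/128; -387/512; -773/1024; -3091/4096; -6181/8192 }, Right { -1545/2048; -193/256; -3/4; -1/2; 0 } ⇒ simplest -12361/16384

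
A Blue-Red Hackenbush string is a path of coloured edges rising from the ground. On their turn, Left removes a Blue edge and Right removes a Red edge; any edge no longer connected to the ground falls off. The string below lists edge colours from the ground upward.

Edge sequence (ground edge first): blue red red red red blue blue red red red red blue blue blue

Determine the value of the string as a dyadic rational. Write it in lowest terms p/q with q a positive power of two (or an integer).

edge 1 of 14 (blue): { 0 | · } so 1
edge 2 of 14 (red): { 0 | 1 } so 1/2
edge 3 of 14 (red): { 0 | 1/2,1 } so 1/4
edge 4 of 14 (red): { 0 | 1/4,1/2,1 } so 1/8
edge 5 of 14 (red): { 0 | 1/8,1/4,1/2,1 } so 1/16
edge 6 of 14 (blue): { 0,1/16 | 1/8,1/4,1/2,1 } so 3/32
edge 7 of 14 (blue): { 0,1/16,3/32 | 1/8,1/4,1/2,1 } so 7/64
edge 8 of 14 (red): { 0,1/16,3/32 | 7/64,1/8,1/4,1/2,1 } so 13/128
edge 9 of 14 (red): { 0,1/16,3/32 | 13/128,7/64,1/8,1/4,1/2,1 } so 25/256
edge 10 of 14 (red): { 0,1/16,3/32 | 25/256,13/128,7/64,1/8,1/4,1/2,1 } so 49/512
edge 11 of 14 (red): { 0,1/16,3/32 | 49/512,25/256,13/128,7/64,1/8,1/4,1/2,1 } so 97/1024
edge 12 of 14 (blue): { 0,1/16,3/32,97/1024 | 49/512,25/256,13/128,7/64,1/8,1/4,1/2,1 } so 195/2048
edge 13 of 14 (blue): { 0,1/16,3/32,97/1024,195/2048 | 49/512,25/256,13/128,7/64,1/8,1/4,1/2,1 } so 391/4096
edge 14 of 14 (blue): { 0,1/16,3/32,97/1024,195/2048,391/4096 | 49/512,25/256,13/128,7/64,1/8,1/4,1/2,1 } so 783/8192

783/8192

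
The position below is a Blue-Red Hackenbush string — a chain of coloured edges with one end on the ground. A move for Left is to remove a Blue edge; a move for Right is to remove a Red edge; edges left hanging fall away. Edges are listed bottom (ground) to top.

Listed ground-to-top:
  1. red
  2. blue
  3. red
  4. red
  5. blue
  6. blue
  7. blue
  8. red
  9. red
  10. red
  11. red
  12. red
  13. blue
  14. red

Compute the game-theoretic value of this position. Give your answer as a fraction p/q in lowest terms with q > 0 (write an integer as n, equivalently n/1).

-6395/8192

val_1 [r]  L=[∅]  R=[0]  ⇒ -1
val_2 [rb]  L=[-1]  R=[0]  ⇒ -1/2
val_3 [rbr]  L=[-1]  R=[-1/2; 0]  ⇒ -3/4
val_4 [rbrr]  L=[-1]  R=[-3/4; -1/2; 0]  ⇒ -7/8
val_5 [rbrrb]  L=[-1; -7/8]  R=[-3/4; -1/2; 0]  ⇒ -13/16
val_6 [rbrrbb]  L=[-1; -7/8; -13/16]  R=[-3/4; -1/2; 0]  ⇒ -25/32
val_7 [rbrrbbb]  L=[-1; -7/8; -13/16; -25/32]  R=[-3/4; -1/2; 0]  ⇒ -49/64
val_8 [rbrrbbbr]  L=[-1; -7/8; -13/16; -25/32]  R=[-49/64; -3/4; -1/2; 0]  ⇒ -99/128
val_9 [rbrrbbbrr]  L=[-1; -7/8; -13/16; -25/32]  R=[-99/128; -49/64; -3/4; -1/2; 0]  ⇒ -199/256
val_10 [rbrrbbbrrr]  L=[-1; -7/8; -13/16; -25/32]  R=[-199/256; -99/128; -49/64; -3/4; -1/2; 0]  ⇒ -399/512
val_11 [rbrrbbbrrrr]  L=[-1; -7/8; -13/16; -25/32]  R=[-399/512; -199/256; -99/128; -49/64; -3/4; -1/2; 0]  ⇒ -799/1024
val_12 [rbrrbbbrrrrr]  L=[-1; -7/8; -13/16; -25/32]  R=[-799/1024; -399/512; -199/256; -99/128; -49/64; -3/4; -1/2; 0]  ⇒ -1599/2048
val_13 [rbrrbbbrrrrrb]  L=[-1; -7/8; -13/16; -25/32; -1599/2048]  R=[-799/1024; -399/512; -199/256; -99/128; -49/64; -3/4; -1/2; 0]  ⇒ -3197/4096
val_14 [rbrrbbbrrrrrbr]  L=[-1; -7/8; -13/16; -25/32; -1599/2048]  R=[-3197/4096; -799/1024; -399/512; -199/256; -99/128; -49/64; -3/4; -1/2; 0]  ⇒ -6395/8192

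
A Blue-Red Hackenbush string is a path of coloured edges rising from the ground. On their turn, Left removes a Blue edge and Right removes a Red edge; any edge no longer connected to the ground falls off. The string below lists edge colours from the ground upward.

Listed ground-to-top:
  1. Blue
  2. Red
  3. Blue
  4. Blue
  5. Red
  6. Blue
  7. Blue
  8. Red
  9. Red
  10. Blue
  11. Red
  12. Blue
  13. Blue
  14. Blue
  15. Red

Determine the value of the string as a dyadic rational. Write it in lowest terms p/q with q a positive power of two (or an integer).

v(B) = { 0 | — } -> 1
v(BR) = { 0 | 1 } -> 1/2
v(BRB) = { 0, 1/2 | 1 } -> 3/4
v(BRBB) = { 0, 1/2, 3/4 | 1 } -> 7/8
v(BRBBR) = { 0, 1/2, 3/4 | 7/8, 1 } -> 13/16
v(BRBBRB) = { 0, 1/2, 3/4, 13/16 | 7/8, 1 } -> 27/32
v(BRBBRBB) = { 0, 1/2, 3/4, 13/16, 27/32 | 7/8, 1 } -> 55/64
v(BRBBRBBR) = { 0, 1/2, 3/4, 13/16, 27/32 | 55/64, 7/8, 1 } -> 109/128
v(BRBBRBBRR) = { 0, 1/2, 3/4, 13/16, 27/32 | 109/128, 55/64, 7/8, 1 } -> 217/256
v(BRBBRBBRRB) = { 0, 1/2, 3/4, 13/16, 27/32, 217/256 | 109/128, 55/64, 7/8, 1 } -> 435/512
v(BRBBRBBRRBR) = { 0, 1/2, 3/4, 13/16, 27/32, 217/256 | 435/512, 109/128, 55/64, 7/8, 1 } -> 869/1024
v(BRBBRBBRRBRB) = { 0, 1/2, 3/4, 13/16, 27/32, 217/256, 869/1024 | 435/512, 109/128, 55/64, 7/8, 1 } -> 1739/2048
v(BRBBRBBRRBRBB) = { 0, 1/2, 3/4, 13/16, 27/32, 217/256, 869/1024, 1739/2048 | 435/512, 109/128, 55/64, 7/8, 1 } -> 3479/4096
v(BRBBRBBRRBRBBB) = { 0, 1/2, 3/4, 13/16, 27/32, 217/256, 869/1024, 1739/2048, 3479/4096 | 435/512, 109/128, 55/64, 7/8, 1 } -> 6959/8192
v(BRBBRBBRRBRBBBR) = { 0, 1/2, 3/4, 13/16, 27/32, 217/256, 869/1024, 1739/2048, 3479/4096 | 6959/8192, 435/512, 109/128, 55/64, 7/8, 1 } -> 13917/16384

13917/16384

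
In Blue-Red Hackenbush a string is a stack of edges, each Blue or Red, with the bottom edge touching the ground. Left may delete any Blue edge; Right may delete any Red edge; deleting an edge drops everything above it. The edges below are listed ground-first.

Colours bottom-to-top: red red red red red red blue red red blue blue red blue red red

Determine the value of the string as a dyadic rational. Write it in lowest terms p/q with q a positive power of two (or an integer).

Build val(s[:k]) for k = 1..15, string s = red red red red red red blue red red blue blue red blue red red.
val_1 [r]  L=[·]  R=[0]  gives -1
val_2 [rr]  L=[·]  R=[-1 0]  gives -2
val_3 [rrr]  L=[·]  R=[-2 -1 0]  gives -3
val_4 [rrrr]  L=[·]  R=[-3 -2 -1 0]  gives -4
val_5 [rrrrr]  L=[·]  R=[-4 -3 -2 -1 0]  gives -5
val_6 [rrrrrr]  L=[·]  R=[-5 -4 -3 -2 -1 0]  gives -6
val_7 [rrrrrrb]  L=[-6]  R=[-5 -4 -3 -2 -1 0]  gives -11/2
val_8 [rrrrrrbr]  L=[-6]  R=[-11/2 -5 -4 -3 -2 -1 0]  gives -23/4
val_9 [rrrrrrbrr]  L=[-6]  R=[-23/4 -11/2 -5 -4 -3 -2 -1 0]  gives -47/8
val_10 [rrrrrrbrrb]  L=[-6 -47/8]  R=[-23/4 -11/2 -5 -4 -3 -2 -1 0]  gives -93/16
val_11 [rrrrrrbrrbb]  L=[-6 -47/8 -93/16]  R=[-23/4 -11/2 -5 -4 -3 -2 -1 0]  gives -185/32
val_12 [rrrrrrbrrbbr]  L=[-6 -47/8 -93/16]  R=[-185/32 -23/4 -11/2 -5 -4 -3 -2 -1 0]  gives -371/64
val_13 [rrrrrrbrrbbrb]  L=[-6 -47/8 -93/16 -371/64]  R=[-185/32 -23/4 -11/2 -5 -4 -3 -2 -1 0]  gives -741/128
val_14 [rrrrrrbrrbbrbr]  L=[-6 -47/8 -93/16 -371/64]  R=[-741/128 -185/32 -23/4 -11/2 -5 -4 -3 -2 -1 0]  gives -1483/256
val_15 [rrrrrrbrrbbrbrr]  L=[-6 -47/8 -93/16 -371/64]  R=[-1483/256 -741/128 -185/32 -23/4 -11/2 -5 -4 -3 -2 -1 0]  gives -2967/512

-2967/512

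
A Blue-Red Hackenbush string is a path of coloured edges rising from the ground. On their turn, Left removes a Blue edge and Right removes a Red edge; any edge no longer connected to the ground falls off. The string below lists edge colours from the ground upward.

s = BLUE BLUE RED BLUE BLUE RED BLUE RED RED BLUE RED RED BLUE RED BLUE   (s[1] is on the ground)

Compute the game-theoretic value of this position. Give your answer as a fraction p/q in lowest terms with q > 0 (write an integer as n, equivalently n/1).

Build G(s[:k]) for k = 1..15, string s = BLUE BLUE RED BLUE BLUE RED BLUE RED RED BLUE RED RED BLUE RED BLUE.
G_1 [B]  L=[0]  R=[·]  — 1
G_2 [BB]  L=[0 1]  R=[·]  — 2
G_3 [BBR]  L=[0 1]  R=[2]  — 3/2
G_4 [BBRB]  L=[0 1 3/2]  R=[2]  — 7/4
G_5 [BBRBB]  L=[0 1 3/2 7/4]  R=[2]  — 15/8
G_6 [BBRBBR]  L=[0 1 3/2 7/4]  R=[15/8 2]  — 29/16
G_7 [BBRBBRB]  L=[0 1 3/2 7/4 29/16]  R=[15/8 2]  — 59/32
G_8 [BBRBBRBR]  L=[0 1 3/2 7/4 29/16]  R=[59/32 15/8 2]  — 117/64
G_9 [BBRBBRBRR]  L=[0 1 3/2 7/4 29/16]  R=[117/64 59/32 15/8 2]  — 233/128
G_10 [BBRBBRBRRB]  L=[0 1 3/2 7/4 29/16 233/128]  R=[117/64 59/32 15/8 2]  — 467/256
G_11 [BBRBBRBRRBR]  L=[0 1 3/2 7/4 29/16 233/128]  R=[467/256 117/64 59/32 15/8 2]  — 933/512
G_12 [BBRBBRBRRBRR]  L=[0 1 3/2 7/4 29/16 233/128]  R=[933/512 467/256 117/64 59/32 15/8 2]  — 1865/1024
G_13 [BBRBBRBRRBRRB]  L=[0 1 3/2 7/4 29/16 233/128 1865/1024]  R=[933/512 467/256 117/64 59/32 15/8 2]  — 3731/2048
G_14 [BBRBBRBRRBRRBR]  L=[0 1 3/2 7/4 29/16 233/128 1865/1024]  R=[3731/2048 933/512 467/256 117/64 59/32 15/8 2]  — 7461/4096
G_15 [BBRBBRBRRBRRBRB]  L=[0 1 3/2 7/4 29/16 233/128 1865/1024 7461/4096]  R=[3731/2048 933/512 467/256 117/64 59/32 15/8 2]  — 14923/8192

14923/8192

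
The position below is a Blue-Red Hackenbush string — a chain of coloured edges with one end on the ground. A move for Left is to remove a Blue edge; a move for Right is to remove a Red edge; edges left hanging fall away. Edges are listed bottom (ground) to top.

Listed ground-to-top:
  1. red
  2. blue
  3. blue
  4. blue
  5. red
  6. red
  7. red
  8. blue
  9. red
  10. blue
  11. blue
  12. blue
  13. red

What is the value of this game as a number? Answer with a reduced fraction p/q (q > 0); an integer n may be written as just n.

Build v(s[:k]) for k = 1..13, string s = red blue blue blue red red red blue red blue blue blue red.
r: Left { — }, Right { 0 } => simplest -1
rb: Left { -1 }, Right { 0 } => simplest -1/2
rbb: Left { -1,-1/2 }, Right { 0 } => simplest -1/4
rbbb: Left { -1,-1/2,-1/4 }, Right { 0 } => simplest -1/8
rbbbr: Left { -1,-1/2,-1/4 }, Right { -1/8,0 } => simplest -3/16
rbbbrr: Left { -1,-1/2,-1/4 }, Right { -3/16,-1/8,0 } => simplest -7/32
rbbbrrr: Left { -1,-1/2,-1/4 }, Right { -7/32,-3/16,-1/8,0 } => simplest -15/64
rbbbrrrb: Left { -1,-1/2,-1/4,-15/64 }, Right { -7/32,-3/16,-1/8,0 } => simplest -29/128
rbbbrrrbr: Left { -1,-1/2,-1/4,-15/64 }, Right { -29/128,-7/32,-3/16,-1/8,0 } => simplest -59/256
rbbbrrrbrb: Left { -1,-1/2,-1/4,-15/64,-59/256 }, Right { -29/128,-7/32,-3/16,-1/8,0 } => simplest -117/512
rbbbrrrbrbb: Left { -1,-1/2,-1/4,-15/64,-59/256,-117/512 }, Right { -29/128,-7/32,-3/16,-1/8,0 } => simplest -233/1024
rbbbrrrbrbbb: Left { -1,-1/2,-1/4,-15/64,-59/256,-117/512,-233/1024 }, Right { -29/128,-7/32,-3/16,-1/8,0 } => simplest -465/2048
rbbbrrrbrbbbr: Left { -1,-1/2,-1/4,-15/64,-59/256,-117/512,-233/1024 }, Right { -465/2048,-29/128,-7/32,-3/16,-1/8,0 } => simplest -931/4096

-931/4096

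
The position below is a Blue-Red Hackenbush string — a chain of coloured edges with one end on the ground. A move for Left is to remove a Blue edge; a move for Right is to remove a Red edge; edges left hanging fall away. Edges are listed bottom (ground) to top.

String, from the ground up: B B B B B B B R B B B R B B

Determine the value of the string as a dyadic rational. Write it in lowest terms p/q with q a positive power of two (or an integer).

887/128

Recurse on prefixes of the 14-edge string B B B B B B B R B B B R B B:
step 1: add B to get B; options L={ 0 } R={ · } => 1
step 2: add B to get BB; options L={ 0,1 } R={ · } => 2
step 3: add B to get BBB; options L={ 0,1,2 } R={ · } => 3
step 4: add B to get BBBB; options L={ 0,1,2,3 } R={ · } => 4
step 5: add B to get BBBBB; options L={ 0,1,2,3,4 } R={ · } => 5
step 6: add B to get BBBBBB; options L={ 0,1,2,3,4,5 } R={ · } => 6
step 7: add B to get BBBBBBB; options L={ 0,1,2,3,4,5,6 } R={ · } => 7
step 8: add R to get BBBBBBBR; options L={ 0,1,2,3,4,5,6 } R={ 7 } => 13/2
step 9: add B to get BBBBBBBRB; options L={ 0,1,2,3,4,5,6,13/2 } R={ 7 } => 27/4
step 10: add B to get BBBBBBBRBB; options L={ 0,1,2,3,4,5,6,13/2,27/4 } R={ 7 } => 55/8
step 11: add B to get BBBBBBBRBBB; options L={ 0,1,2,3,4,5,6,13/2,27/4,55/8 } R={ 7 } => 111/16
step 12: add R to get BBBBBBBRBBBR; options L={ 0,1,2,3,4,5,6,13/2,27/4,55/8 } R={ 111/16,7 } => 221/32
step 13: add B to get BBBBBBBRBBBRB; options L={ 0,1,2,3,4,5,6,13/2,27/4,55/8,221/32 } R={ 111/16,7 } => 443/64
step 14: add B to get BBBBBBBRBBBRBB; options L={ 0,1,2,3,4,5,6,13/2,27/4,55/8,221/32,443/64 } R={ 111/16,7 } => 887/128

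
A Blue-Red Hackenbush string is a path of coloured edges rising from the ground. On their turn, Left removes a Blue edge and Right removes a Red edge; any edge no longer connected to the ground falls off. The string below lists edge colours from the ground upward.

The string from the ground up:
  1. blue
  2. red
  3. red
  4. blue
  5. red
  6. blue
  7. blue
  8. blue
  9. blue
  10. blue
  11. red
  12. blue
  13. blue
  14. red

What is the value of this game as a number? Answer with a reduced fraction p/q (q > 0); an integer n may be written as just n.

1 of 14 · b · max L 0 · min R +∞ -> 1
2 of 14 · br · max L 0 · min R 1 -> 1/2
3 of 14 · brr · max L 0 · min R 1/2 -> 1/4
4 of 14 · brrb · max L 1/4 · min R 1/2 -> 3/8
5 of 14 · brrbr · max L 1/4 · min R 3/8 -> 5/16
6 of 14 · brrbrb · max L 5/16 · min R 3/8 -> 11/32
7 of 14 · brrbrbb · max L 11/32 · min R 3/8 -> 23/64
8 of 14 · brrbrbbb · max L 23/64 · min R 3/8 -> 47/128
9 of 14 · brrbrbbbb · max L 47/128 · min R 3/8 -> 95/256
10 of 14 · brrbrbbbbb · max L 95/256 · min R 3/8 -> 191/512
11 of 14 · brrbrbbbbbr · max L 95/256 · min R 191/512 -> 381/1024
12 of 14 · brrbrbbbbbrb · max L 381/1024 · min R 191/512 -> 763/2048
13 of 14 · brrbrbbbbbrbb · max L 763/2048 · min R 191/512 -> 1527/4096
14 of 14 · brrbrbbbbbrbbr · max L 763/2048 · min R 1527/4096 -> 3053/8192

3053/8192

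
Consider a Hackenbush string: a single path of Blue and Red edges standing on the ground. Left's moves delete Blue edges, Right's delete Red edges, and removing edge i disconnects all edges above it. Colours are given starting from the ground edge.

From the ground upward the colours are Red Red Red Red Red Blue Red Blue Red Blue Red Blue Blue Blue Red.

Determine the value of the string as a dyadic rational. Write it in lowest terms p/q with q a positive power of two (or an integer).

-4771/1024

val(R) = { ∅ | 0 } ⇒ -1
val(RR) = { ∅ | -1, 0 } ⇒ -2
val(RRR) = { ∅ | -2, -1, 0 } ⇒ -3
val(RRRR) = { ∅ | -3, -2, -1, 0 } ⇒ -4
val(RRRRR) = { ∅ | -4, -3, -2, -1, 0 } ⇒ -5
val(RRRRRB) = { -5 | -4, -3, -2, -1, 0 } ⇒ -9/2
val(RRRRRBR) = { -5 | -9/2, -4, -3, -2, -1, 0 } ⇒ -19/4
val(RRRRRBRB) = { -5, -19/4 | -9/2, -4, -3, -2, -1, 0 } ⇒ -37/8
val(RRRRRBRBR) = { -5, -19/4 | -37/8, -9/2, -4, -3, -2, -1, 0 } ⇒ -75/16
val(RRRRRBRBRB) = { -5, -19/4, -75/16 | -37/8, -9/2, -4, -3, -2, -1, 0 } ⇒ -149/32
val(RRRRRBRBRBR) = { -5, -19/4, -75/16 | -149/32, -37/8, -9/2, -4, -3, -2, -1, 0 } ⇒ -299/64
val(RRRRRBRBRBRB) = { -5, -19/4, -75/16, -299/64 | -149/32, -37/8, -9/2, -4, -3, -2, -1, 0 } ⇒ -597/128
val(RRRRRBRBRBRBB) = { -5, -19/4, -75/16, -299/64, -597/128 | -149/32, -37/8, -9/2, -4, -3, -2, -1, 0 } ⇒ -1193/256
val(RRRRRBRBRBRBBB) = { -5, -19/4, -75/16, -299/64, -597/128, -1193/256 | -149/32, -37/8, -9/2, -4, -3, -2, -1, 0 } ⇒ -2385/512
val(RRRRRBRBRBRBBBR) = { -5, -19/4, -75/16, -299/64, -597/128, -1193/256 | -2385/512, -149/32, -37/8, -9/2, -4, -3, -2, -1, 0 } ⇒ -4771/1024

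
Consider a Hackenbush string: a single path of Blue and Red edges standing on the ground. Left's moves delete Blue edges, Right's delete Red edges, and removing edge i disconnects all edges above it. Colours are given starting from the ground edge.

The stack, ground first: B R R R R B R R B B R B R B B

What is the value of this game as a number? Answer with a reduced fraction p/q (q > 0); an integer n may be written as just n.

Build G(s[:k]) for k = 1..15, string s = B R R R R B R R B B R B R B B.
B: Left { 0 }, Right { (no moves) } ⇒ simplest 1
BR: Left { 0 }, Right { 1 } ⇒ simplest 1/2
BRR: Left { 0 }, Right { 1/2; 1 } ⇒ simplest 1/4
BRRR: Left { 0 }, Right { 1/4; 1/2; 1 } ⇒ simplest 1/8
BRRRR: Left { 0 }, Right { 1/8; 1/4; 1/2; 1 } ⇒ simplest 1/16
BRRRRB: Left { 0; 1/16 }, Right { 1/8; 1/4; 1/2; 1 } ⇒ simplest 3/32
BRRRRBR: Left { 0; 1/16 }, Right { 3/32; 1/8; 1/4; 1/2; 1 } ⇒ simplest 5/64
BRRRRBRR: Left { 0; 1/16 }, Right { 5/64; 3/32; 1/8; 1/4; 1/2; 1 } ⇒ simplest 9/128
BRRRRBRRB: Left { 0; 1/16; 9/128 }, Right { 5/64; 3/32; 1/8; 1/4; 1/2; 1 } ⇒ simplest 19/256
BRRRRBRRBB: Left { 0; 1/16; 9/128; 19/256 }, Right { 5/64; 3/32; 1/8; 1/4; 1/2; 1 } ⇒ simplest 39/512
BRRRRBRRBBR: Left { 0; 1/16; 9/128; 19/256 }, Right { 39/512; 5/64; 3/32; 1/8; 1/4; 1/2; 1 } ⇒ simplest 77/1024
BRRRRBRRBBRB: Left { 0; 1/16; 9/128; 19/256; 77/1024 }, Right { 39/512; 5/64; 3/32; 1/8; 1/4; 1/2; 1 } ⇒ simplest 155/2048
BRRRRBRRBBRBR: Left { 0; 1/16; 9/128; 19/256; 77/1024 }, Right { 155/2048; 39/512; 5/64; 3/32; 1/8; 1/4; 1/2; 1 } ⇒ simplest 309/4096
BRRRRBRRBBRBRB: Left { 0; 1/16; 9/128; 19/256; 77/1024; 309/4096 }, Right { 155/2048; 39/512; 5/64; 3/32; 1/8; 1/4; 1/2; 1 } ⇒ simplest 619/8192
BRRRRBRRBBRBRBB: Left { 0; 1/16; 9/128; 19/256; 77/1024; 309/4096; 619/8192 }, Right { 155/2048; 39/512; 5/64; 3/32; 1/8; 1/4; 1/2; 1 } ⇒ simplest 1239/16384

1239/16384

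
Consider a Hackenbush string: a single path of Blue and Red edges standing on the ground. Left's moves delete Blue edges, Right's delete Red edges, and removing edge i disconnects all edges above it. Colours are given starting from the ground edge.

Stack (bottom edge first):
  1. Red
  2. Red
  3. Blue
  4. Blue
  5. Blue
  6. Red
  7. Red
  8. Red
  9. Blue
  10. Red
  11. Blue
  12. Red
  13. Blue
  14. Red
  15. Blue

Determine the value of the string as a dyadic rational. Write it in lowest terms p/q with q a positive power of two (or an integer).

Recurse on prefixes of the 15-edge string Red Red Blue Blue Blue Red Red Red Blue Red Blue Red Blue Red Blue:
step 1: add Red to get R; options L={ · } R={ 0 } → -1
step 2: add Red to get RR; options L={ · } R={ -1,0 } → -2
step 3: add Blue to get RRB; options L={ -2 } R={ -1,0 } → -3/2
step 4: add Blue to get RRBB; options L={ -2,-3/2 } R={ -1,0 } → -5/4
step 5: add Blue to get RRBBB; options L={ -2,-3/2,-5/4 } R={ -1,0 } → -9/8
step 6: add Red to get RRBBBR; options L={ -2,-3/2,-5/4 } R={ -9/8,-1,0 } → -19/16
step 7: add Red to get RRBBBRR; options L={ -2,-3/2,-5/4 } R={ -19/16,-9/8,-1,0 } → -39/32
step 8: add Red to get RRBBBRRR; options L={ -2,-3/2,-5/4 } R={ -39/32,-19/16,-9/8,-1,0 } → -79/64
step 9: add Blue to get RRBBBRRRB; options L={ -2,-3/2,-5/4,-79/64 } R={ -39/32,-19/16,-9/8,-1,0 } → -157/128
step 10: add Red to get RRBBBRRRBR; options L={ -2,-3/2,-5/4,-79/64 } R={ -157/128,-39/32,-19/16,-9/8,-1,0 } → -315/256
step 11: add Blue to get RRBBBRRRBRB; options L={ -2,-3/2,-5/4,-79/64,-315/256 } R={ -157/128,-39/32,-19/16,-9/8,-1,0 } → -629/512
step 12: add Red to get RRBBBRRRBRBR; options L={ -2,-3/2,-5/4,-79/64,-315/256 } R={ -629/512,-157/128,-39/32,-19/16,-9/8,-1,0 } → -1259/1024
step 13: add Blue to get RRBBBRRRBRBRB; options L={ -2,-3/2,-5/4,-79/64,-315/256,-1259/1024 } R={ -629/512,-157/128,-39/32,-19/16,-9/8,-1,0 } → -2517/2048
step 14: add Red to get RRBBBRRRBRBRBR; options L={ -2,-3/2,-5/4,-79/64,-315/256,-1259/1024 } R={ -2517/2048,-629/512,-157/128,-39/32,-19/16,-9/8,-1,0 } → -5035/4096
step 15: add Blue to get RRBBBRRRBRBRBRB; options L={ -2,-3/2,-5/4,-79/64,-315/256,-1259/1024,-5035/4096 } R={ -2517/2048,-629/512,-157/128,-39/32,-19/16,-9/8,-1,0 } → -10069/8192

-10069/8192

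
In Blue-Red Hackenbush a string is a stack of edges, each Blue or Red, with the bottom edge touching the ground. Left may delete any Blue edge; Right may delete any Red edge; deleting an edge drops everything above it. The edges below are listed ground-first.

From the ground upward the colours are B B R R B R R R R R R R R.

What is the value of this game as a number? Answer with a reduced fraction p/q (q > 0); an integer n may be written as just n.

2561/2048

Recurse on prefixes of the 13-edge string B B R R B R R R R R R R R:
value_1 [B]  L=[0]  R=[·]  = 1
value_2 [BB]  L=[0; 1]  R=[·]  = 2
value_3 [BBR]  L=[0; 1]  R=[2]  = 3/2
value_4 [BBRR]  L=[0; 1]  R=[3/2; 2]  = 5/4
value_5 [BBRRB]  L=[0; 1; 5/4]  R=[3/2; 2]  = 11/8
value_6 [BBRRBR]  L=[0; 1; 5/4]  R=[11/8; 3/2; 2]  = 21/16
value_7 [BBRRBRR]  L=[0; 1; 5/4]  R=[21/16; 11/8; 3/2; 2]  = 41/32
value_8 [BBRRBRRR]  L=[0; 1; 5/4]  R=[41/32; 21/16; 11/8; 3/2; 2]  = 81/64
value_9 [BBRRBRRRR]  L=[0; 1; 5/4]  R=[81/64; 41/32; 21/16; 11/8; 3/2; 2]  = 161/128
value_10 [BBRRBRRRRR]  L=[0; 1; 5/4]  R=[161/128; 81/64; 41/32; 21/16; 11/8; 3/2; 2]  = 321/256
value_11 [BBRRBRRRRRR]  L=[0; 1; 5/4]  R=[321/256; 161/128; 81/64; 41/32; 21/16; 11/8; 3/2; 2]  = 641/512
value_12 [BBRRBRRRRRRR]  L=[0; 1; 5/4]  R=[641/512; 321/256; 161/128; 81/64; 41/32; 21/16; 11/8; 3/2; 2]  = 1281/1024
value_13 [BBRRBRRRRRRRR]  L=[0; 1; 5/4]  R=[1281/1024; 641/512; 321/256; 161/128; 81/64; 41/32; 21/16; 11/8; 3/2; 2]  = 2561/2048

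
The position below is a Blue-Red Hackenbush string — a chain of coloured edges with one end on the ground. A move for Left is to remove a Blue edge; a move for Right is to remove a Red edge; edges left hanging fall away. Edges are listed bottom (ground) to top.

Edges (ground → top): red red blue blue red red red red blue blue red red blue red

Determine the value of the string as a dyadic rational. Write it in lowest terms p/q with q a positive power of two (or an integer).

-6043/4096

edge 1 of 14 (red): { — | 0 } so -1
edge 2 of 14 (red): { — | -1,0 } so -2
edge 3 of 14 (blue): { -2 | -1,0 } so -3/2
edge 4 of 14 (blue): { -2,-3/2 | -1,0 } so -5/4
edge 5 of 14 (red): { -2,-3/2 | -5/4,-1,0 } so -11/8
edge 6 of 14 (red): { -2,-3/2 | -11/8,-5/4,-1,0 } so -23/16
edge 7 of 14 (red): { -2,-3/2 | -23/16,-11/8,-5/4,-1,0 } so -47/32
edge 8 of 14 (red): { -2,-3/2 | -47/32,-23/16,-11/8,-5/4,-1,0 } so -95/64
edge 9 of 14 (blue): { -2,-3/2,-95/64 | -47/32,-23/16,-11/8,-5/4,-1,0 } so -189/128
edge 10 of 14 (blue): { -2,-3/2,-95/64,-189/128 | -47/32,-23/16,-11/8,-5/4,-1,0 } so -377/256
edge 11 of 14 (red): { -2,-3/2,-95/64,-189/128 | -377/256,-47/32,-23/16,-11/8,-5/4,-1,0 } so -755/512
edge 12 of 14 (red): { -2,-3/2,-95/64,-189/128 | -755/512,-377/256,-47/32,-23/16,-11/8,-5/4,-1,0 } so -1511/1024
edge 13 of 14 (blue): { -2,-3/2,-95/64,-189/128,-1511/1024 | -755/512,-377/256,-47/32,-23/16,-11/8,-5/4,-1,0 } so -3021/2048
edge 14 of 14 (red): { -2,-3/2,-95/64,-189/128,-1511/1024 | -3021/2048,-755/512,-377/256,-47/32,-23/16,-11/8,-5/4,-1,0 } so -6043/4096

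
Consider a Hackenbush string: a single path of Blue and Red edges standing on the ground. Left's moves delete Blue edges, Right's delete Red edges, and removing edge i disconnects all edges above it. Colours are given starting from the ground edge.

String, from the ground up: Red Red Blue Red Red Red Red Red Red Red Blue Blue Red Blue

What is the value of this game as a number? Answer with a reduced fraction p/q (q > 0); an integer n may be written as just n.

1 of 14 · R · max L −∞ · min R 0 -> -1
2 of 14 · RR · max L −∞ · min R -1 -> -2
3 of 14 · RRB · max L -2 · min R -1 -> -3/2
4 of 14 · RRBR · max L -2 · min R -3/2 -> -7/4
5 of 14 · RRBRR · max L -2 · min R -7/4 -> -15/8
6 of 14 · RRBRRR · max L -2 · min R -15/8 -> -31/16
7 of 14 · RRBRRRR · max L -2 · min R -31/16 -> -63/32
8 of 14 · RRBRRRRR · max L -2 · min R -63/32 -> -127/64
9 of 14 · RRBRRRRRR · max L -2 · min R -127/64 -> -255/128
10 of 14 · RRBRRRRRRR · max L -2 · min R -255/128 -> -511/256
11 of 14 · RRBRRRRRRRB · max L -511/256 · min R -255/128 -> -1021/512
12 of 14 · RRBRRRRRRRBB · max L -1021/512 · min R -255/128 -> -2041/1024
13 of 14 · RRBRRRRRRRBBR · max L -1021/512 · min R -2041/1024 -> -4083/2048
14 of 14 · RRBRRRRRRRBBRB · max L -4083/2048 · min R -2041/1024 -> -8165/4096

-8165/4096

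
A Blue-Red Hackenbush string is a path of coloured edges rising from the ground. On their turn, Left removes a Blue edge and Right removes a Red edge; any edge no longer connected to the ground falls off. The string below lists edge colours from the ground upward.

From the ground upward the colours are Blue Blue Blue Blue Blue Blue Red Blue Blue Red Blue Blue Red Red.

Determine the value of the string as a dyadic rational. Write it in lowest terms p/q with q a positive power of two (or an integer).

1 of 14 · B · max L 0 · min R +∞ -> 1
2 of 14 · BB · max L 1 · min R +∞ -> 2
3 of 14 · BBB · max L 2 · min R +∞ -> 3
4 of 14 · BBBB · max L 3 · min R +∞ -> 4
5 of 14 · BBBBB · max L 4 · min R +∞ -> 5
6 of 14 · BBBBBB · max L 5 · min R +∞ -> 6
7 of 14 · BBBBBBR · max L 5 · min R 6 -> 11/2
8 of 14 · BBBBBBRB · max L 11/2 · min R 6 -> 23/4
9 of 14 · BBBBBBRBB · max L 23/4 · min R 6 -> 47/8
10 of 14 · BBBBBBRBBR · max L 23/4 · min R 47/8 -> 93/16
11 of 14 · BBBBBBRBBRB · max L 93/16 · min R 47/8 -> 187/32
12 of 14 · BBBBBBRBBRBB · max L 187/32 · min R 47/8 -> 375/64
13 of 14 · BBBBBBRBBRBBR · max L 187/32 · min R 375/64 -> 749/128
14 of 14 · BBBBBBRBBRBBRR · max L 187/32 · min R 749/128 -> 1497/256

1497/256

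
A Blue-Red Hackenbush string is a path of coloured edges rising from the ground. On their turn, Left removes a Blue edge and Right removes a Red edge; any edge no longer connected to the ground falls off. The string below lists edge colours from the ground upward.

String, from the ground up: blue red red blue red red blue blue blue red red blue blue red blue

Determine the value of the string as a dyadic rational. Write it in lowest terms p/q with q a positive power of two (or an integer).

5019/16384

Build g(s[:k]) for k = 1..15, string s = blue red red blue red red blue blue blue red red blue blue red blue.
edge 1 of 15 (blue): { 0 | — } — 1
edge 2 of 15 (red): { 0 | 1 } — 1/2
edge 3 of 15 (red): { 0 | 1/2,1 } — 1/4
edge 4 of 15 (blue): { 0,1/4 | 1/2,1 } — 3/8
edge 5 of 15 (red): { 0,1/4 | 3/8,1/2,1 } — 5/16
edge 6 of 15 (red): { 0,1/4 | 5/16,3/8,1/2,1 } — 9/32
edge 7 of 15 (blue): { 0,1/4,9/32 | 5/16,3/8,1/2,1 } — 19/64
edge 8 of 15 (blue): { 0,1/4,9/32,19/64 | 5/16,3/8,1/2,1 } — 39/128
edge 9 of 15 (blue): { 0,1/4,9/32,19/64,39/128 | 5/16,3/8,1/2,1 } — 79/256
edge 10 of 15 (red): { 0,1/4,9/32,19/64,39/128 | 79/256,5/16,3/8,1/2,1 } — 157/512
edge 11 of 15 (red): { 0,1/4,9/32,19/64,39/128 | 157/512,79/256,5/16,3/8,1/2,1 } — 313/1024
edge 12 of 15 (blue): { 0,1/4,9/32,19/64,39/128,313/1024 | 157/512,79/256,5/16,3/8,1/2,1 } — 627/2048
edge 13 of 15 (blue): { 0,1/4,9/32,19/64,39/128,313/1024,627/2048 | 157/512,79/256,5/16,3/8,1/2,1 } — 1255/4096
edge 14 of 15 (red): { 0,1/4,9/32,19/64,39/128,313/1024,627/2048 | 1255/4096,157/512,79/256,5/16,3/8,1/2,1 } — 2509/8192
edge 15 of 15 (blue): { 0,1/4,9/32,19/64,39/128,313/1024,627/2048,2509/8192 | 1255/4096,157/512,79/256,5/16,3/8,1/2,1 } — 5019/16384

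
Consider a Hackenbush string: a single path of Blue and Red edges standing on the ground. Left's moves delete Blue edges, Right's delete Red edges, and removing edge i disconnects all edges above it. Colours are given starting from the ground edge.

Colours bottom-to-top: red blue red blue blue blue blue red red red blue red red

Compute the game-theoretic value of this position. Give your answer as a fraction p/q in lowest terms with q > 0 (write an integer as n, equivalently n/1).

Build v(s[:k]) for k = 1..13, string s = red blue red blue blue blue blue red red red blue red red.
v_1 [r]  L=[·]  R=[0]  -> -1
v_2 [rb]  L=[-1]  R=[0]  -> -1/2
v_3 [rbr]  L=[-1]  R=[-1/2 0]  -> -3/4
v_4 [rbrb]  L=[-1 -3/4]  R=[-1/2 0]  -> -5/8
v_5 [rbrbb]  L=[-1 -3/4 -5/8]  R=[-1/2 0]  -> -9/16
v_6 [rbrbbb]  L=[-1 -3/4 -5/8 -9/16]  R=[-1/2 0]  -> -17/32
v_7 [rbrbbbb]  L=[-1 -3/4 -5/8 -9/16 -17/32]  R=[-1/2 0]  -> -33/64
v_8 [rbrbbbbr]  L=[-1 -3/4 -5/8 -9/16 -17/32]  R=[-33/64 -1/2 0]  -> -67/128
v_9 [rbrbbbbrr]  L=[-1 -3/4 -5/8 -9/16 -17/32]  R=[-67/128 -33/64 -1/2 0]  -> -135/256
v_10 [rbrbbbbrrr]  L=[-1 -3/4 -5/8 -9/16 -17/32]  R=[-135/256 -67/128 -33/64 -1/2 0]  -> -271/512
v_11 [rbrbbbbrrrb]  L=[-1 -3/4 -5/8 -9/16 -17/32 -271/512]  R=[-135/256 -67/128 -33/64 -1/2 0]  -> -541/1024
v_12 [rbrbbbbrrrbr]  L=[-1 -3/4 -5/8 -9/16 -17/32 -271/512]  R=[-541/1024 -135/256 -67/128 -33/64 -1/2 0]  -> -1083/2048
v_13 [rbrbbbbrrrbrr]  L=[-1 -3/4 -5/8 -9/16 -17/32 -271/512]  R=[-1083/2048 -541/1024 -135/256 -67/128 -33/64 -1/2 0]  -> -2167/4096

-2167/4096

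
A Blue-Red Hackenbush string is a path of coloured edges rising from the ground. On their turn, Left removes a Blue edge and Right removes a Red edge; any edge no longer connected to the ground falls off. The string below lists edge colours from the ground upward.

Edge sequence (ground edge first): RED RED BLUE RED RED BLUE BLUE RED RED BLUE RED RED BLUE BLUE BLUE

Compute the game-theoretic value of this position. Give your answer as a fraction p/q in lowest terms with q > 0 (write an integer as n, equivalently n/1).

R: Left { none }, Right { 0 } ⇒ simplest -1
RR: Left { none }, Right { -1 0 } ⇒ simplest -2
RRB: Left { -2 }, Right { -1 0 } ⇒ simplest -3/2
RRBR: Left { -2 }, Right { -3/2 -1 0 } ⇒ simplest -7/4
RRBRR: Left { -2 }, Right { -7/4 -3/2 -1 0 } ⇒ simplest -15/8
RRBRRB: Left { -2 -15/8 }, Right { -7/4 -3/2 -1 0 } ⇒ simplest -29/16
RRBRRBB: Left { -2 -15/8 -29/16 }, Right { -7/4 -3/2 -1 0 } ⇒ simplest -57/32
RRBRRBBR: Left { -2 -15/8 -29/16 }, Right { -57/32 -7/4 -3/2 -1 0 } ⇒ simplest -115/64
RRBRRBBRR: Left { -2 -15/8 -29/16 }, Right { -115/64 -57/32 -7/4 -3/2 -1 0 } ⇒ simplest -231/128
RRBRRBBRRB: Left { -2 -15/8 -29/16 -231/128 }, Right { -115/64 -57/32 -7/4 -3/2 -1 0 } ⇒ simplest -461/256
RRBRRBBRRBR: Left { -2 -15/8 -29/16 -231/128 }, Right { -461/256 -115/64 -57/32 -7/4 -3/2 -1 0 } ⇒ simplest -923/512
RRBRRBBRRBRR: Left { -2 -15/8 -29/16 -231/128 }, Right { -923/512 -461/256 -115/64 -57/32 -7/4 -3/2 -1 0 } ⇒ simplest -1847/1024
RRBRRBBRRBRRB: Left { -2 -15/8 -29/16 -231/128 -1847/1024 }, Right { -923/512 -461/256 -115/64 -57/32 -7/4 -3/2 -1 0 } ⇒ simplest -3693/2048
RRBRRBBRRBRRBB: Left { -2 -15/8 -29/16 -231/128 -1847/1024 -3693/2048 }, Right { -923/512 -461/256 -115/64 -57/32 -7/4 -3/2 -1 0 } ⇒ simplest -7385/4096
RRBRRBBRRBRRBBB: Left { -2 -15/8 -29/16 -231/128 -1847/1024 -3693/2048 -7385/4096 }, Right { -923/512 -461/256 -115/64 -57/32 -7/4 -3/2 -1 0 } ⇒ simplest -14769/8192

-14769/8192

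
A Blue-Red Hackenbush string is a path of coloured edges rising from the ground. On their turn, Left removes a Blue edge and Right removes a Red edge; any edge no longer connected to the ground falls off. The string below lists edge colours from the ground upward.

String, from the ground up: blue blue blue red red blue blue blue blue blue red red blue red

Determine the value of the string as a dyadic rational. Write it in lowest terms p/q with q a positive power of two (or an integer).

G(b) = { 0 | · } => 1
G(bb) = { 0; 1 | · } => 2
G(bbb) = { 0; 1; 2 | · } => 3
G(bbbr) = { 0; 1; 2 | 3 } => 5/2
G(bbbrr) = { 0; 1; 2 | 5/2; 3 } => 9/4
G(bbbrrb) = { 0; 1; 2; 9/4 | 5/2; 3 } => 19/8
G(bbbrrbb) = { 0; 1; 2; 9/4; 19/8 | 5/2; 3 } => 39/16
G(bbbrrbbb) = { 0; 1; 2; 9/4; 19/8; 39/16 | 5/2; 3 } => 79/32
G(bbbrrbbbb) = { 0; 1; 2; 9/4; 19/8; 39/16; 79/32 | 5/2; 3 } => 159/64
G(bbbrrbbbbb) = { 0; 1; 2; 9/4; 19/8; 39/16; 79/32; 159/64 | 5/2; 3 } => 319/128
G(bbbrrbbbbbr) = { 0; 1; 2; 9/4; 19/8; 39/16; 79/32; 159/64 | 319/128; 5/2; 3 } => 637/256
G(bbbrrbbbbbrr) = { 0; 1; 2; 9/4; 19/8; 39/16; 79/32; 159/64 | 637/256; 319/128; 5/2; 3 } => 1273/512
G(bbbrrbbbbbrrb) = { 0; 1; 2; 9/4; 19/8; 39/16; 79/32; 159/64; 1273/512 | 637/256; 319/128; 5/2; 3 } => 2547/1024
G(bbbrrbbbbbrrbr) = { 0; 1; 2; 9/4; 19/8; 39/16; 79/32; 159/64; 1273/512 | 2547/1024; 637/256; 319/128; 5/2; 3 } => 5093/2048

5093/2048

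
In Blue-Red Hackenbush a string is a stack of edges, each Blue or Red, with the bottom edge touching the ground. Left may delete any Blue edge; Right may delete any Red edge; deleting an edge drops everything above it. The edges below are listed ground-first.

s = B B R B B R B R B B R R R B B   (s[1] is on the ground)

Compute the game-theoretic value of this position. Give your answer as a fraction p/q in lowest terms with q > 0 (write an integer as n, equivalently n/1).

edge 1 of 15 (B): { 0 | ∅ } -> 1
edge 2 of 15 (B): { 0; 1 | ∅ } -> 2
edge 3 of 15 (R): { 0; 1 | 2 } -> 3/2
edge 4 of 15 (B): { 0; 1; 3/2 | 2 } -> 7/4
edge 5 of 15 (B): { 0; 1; 3/2; 7/4 | 2 } -> 15/8
edge 6 of 15 (R): { 0; 1; 3/2; 7/4 | 15/8; 2 } -> 29/16
edge 7 of 15 (B): { 0; 1; 3/2; 7/4; 29/16 | 15/8; 2 } -> 59/32
edge 8 of 15 (R): { 0; 1; 3/2; 7/4; 29/16 | 59/32; 15/8; 2 } -> 117/64
edge 9 of 15 (B): { 0; 1; 3/2; 7/4; 29/16; 117/64 | 59/32; 15/8; 2 } -> 235/128
edge 10 of 15 (B): { 0; 1; 3/2; 7/4; 29/16; 117/64; 235/128 | 59/32; 15/8; 2 } -> 471/256
edge 11 of 15 (R): { 0; 1; 3/2; 7/4; 29/16; 117/64; 235/128 | 471/256; 59/32; 15/8; 2 } -> 941/512
edge 12 of 15 (R): { 0; 1; 3/2; 7/4; 29/16; 117/64; 235/128 | 941/512; 471/256; 59/32; 15/8; 2 } -> 1881/1024
edge 13 of 15 (R): { 0; 1; 3/2; 7/4; 29/16; 117/64; 235/128 | 1881/1024; 941/512; 471/256; 59/32; 15/8; 2 } -> 3761/2048
edge 14 of 15 (B): { 0; 1; 3/2; 7/4; 29/16; 117/64; 235/128; 3761/2048 | 1881/1024; 941/512; 471/256; 59/32; 15/8; 2 } -> 7523/4096
edge 15 of 15 (B): { 0; 1; 3/2; 7/4; 29/16; 117/64; 235/128; 3761/2048; 7523/4096 | 1881/1024; 941/512; 471/256; 59/32; 15/8; 2 } -> 15047/8192

15047/8192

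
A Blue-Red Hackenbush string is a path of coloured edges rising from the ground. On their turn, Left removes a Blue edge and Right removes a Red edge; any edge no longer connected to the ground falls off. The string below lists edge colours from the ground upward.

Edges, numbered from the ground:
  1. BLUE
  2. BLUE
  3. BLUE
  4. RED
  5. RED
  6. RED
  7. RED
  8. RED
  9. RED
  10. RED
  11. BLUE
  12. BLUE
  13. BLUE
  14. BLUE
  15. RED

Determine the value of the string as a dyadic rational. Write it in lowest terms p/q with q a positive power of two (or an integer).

8253/4096

Recurse on prefixes of the 15-edge string BLUE BLUE BLUE RED RED RED RED RED RED RED BLUE BLUE BLUE BLUE RED:
B: Left { 0 }, Right { (no moves) } = simplest 1
BB: Left { 0, 1 }, Right { (no moves) } = simplest 2
BBB: Left { 0, 1, 2 }, Right { (no moves) } = simplest 3
BBBR: Left { 0, 1, 2 }, Right { 3 } = simplest 5/2
BBBRR: Left { 0, 1, 2 }, Right { 5/2, 3 } = simplest 9/4
BBBRRR: Left { 0, 1, 2 }, Right { 9/4, 5/2, 3 } = simplest 17/8
BBBRRRR: Left { 0, 1, 2 }, Right { 17/8, 9/4, 5/2, 3 } = simplest 33/16
BBBRRRRR: Left { 0, 1, 2 }, Right { 33/16, 17/8, 9/4, 5/2, 3 } = simplest 65/32
BBBRRRRRR: Left { 0, 1, 2 }, Right { 65/32, 33/16, 17/8, 9/4, 5/2, 3 } = simplest 129/64
BBBRRRRRRR: Left { 0, 1, 2 }, Right { 129/64, 65/32, 33/16, 17/8, 9/4, 5/2, 3 } = simplest 257/128
BBBRRRRRRRB: Left { 0, 1, 2, 257/128 }, Right { 129/64, 65/32, 33/16, 17/8, 9/4, 5/2, 3 } = simplest 515/256
BBBRRRRRRRBB: Left { 0, 1, 2, 257/128, 515/256 }, Right { 129/64, 65/32, 33/16, 17/8, 9/4, 5/2, 3 } = simplest 1031/512
BBBRRRRRRRBBB: Left { 0, 1, 2, 257/128, 515/256, 1031/512 }, Right { 129/64, 65/32, 33/16, 17/8, 9/4, 5/2, 3 } = simplest 2063/1024
BBBRRRRRRRBBBB: Left { 0, 1, 2, 257/128, 515/256, 1031/512, 2063/1024 }, Right { 129/64, 65/32, 33/16, 17/8, 9/4, 5/2, 3 } = simplest 4127/2048
BBBRRRRRRRBBBBR: Left { 0, 1, 2, 257/128, 515/256, 1031/512, 2063/1024 }, Right { 4127/2048, 129/64, 65/32, 33/16, 17/8, 9/4, 5/2, 3 } = simplest 8253/4096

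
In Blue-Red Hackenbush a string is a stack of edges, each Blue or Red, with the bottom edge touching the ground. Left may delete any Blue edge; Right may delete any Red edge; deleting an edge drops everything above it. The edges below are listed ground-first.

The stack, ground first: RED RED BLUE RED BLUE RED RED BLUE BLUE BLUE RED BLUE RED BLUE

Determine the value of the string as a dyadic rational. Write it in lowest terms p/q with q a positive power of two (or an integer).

-6933/4096

Recurse on prefixes of the 14-edge string RED RED BLUE RED BLUE RED RED BLUE BLUE BLUE RED BLUE RED BLUE:
step 1: add RED to get R; options L={ (no moves) } R={ 0 } ⇒ -1
step 2: add RED to get RR; options L={ (no moves) } R={ -1, 0 } ⇒ -2
step 3: add BLUE to get RRB; options L={ -2 } R={ -1, 0 } ⇒ -3/2
step 4: add RED to get RRBR; options L={ -2 } R={ -3/2, -1, 0 } ⇒ -7/4
step 5: add BLUE to get RRBRB; options L={ -2, -7/4 } R={ -3/2, -1, 0 } ⇒ -13/8
step 6: add RED to get RRBRBR; options L={ -2, -7/4 } R={ -13/8, -3/2, -1, 0 } ⇒ -27/16
step 7: add RED to get RRBRBRR; options L={ -2, -7/4 } R={ -27/16, -13/8, -3/2, -1, 0 } ⇒ -55/32
step 8: add BLUE to get RRBRBRRB; options L={ -2, -7/4, -55/32 } R={ -27/16, -13/8, -3/2, -1, 0 } ⇒ -109/64
step 9: add BLUE to get RRBRBRRBB; options L={ -2, -7/4, -55/32, -109/64 } R={ -27/16, -13/8, -3/2, -1, 0 } ⇒ -217/128
step 10: add BLUE to get RRBRBRRBBB; options L={ -2, -7/4, -55/32, -109/64, -217/128 } R={ -27/16, -13/8, -3/2, -1, 0 } ⇒ -433/256
step 11: add RED to get RRBRBRRBBBR; options L={ -2, -7/4, -55/32, -109/64, -217/128 } R={ -433/256, -27/16, -13/8, -3/2, -1, 0 } ⇒ -867/512
step 12: add BLUE to get RRBRBRRBBBRB; options L={ -2, -7/4, -55/32, -109/64, -217/128, -867/512 } R={ -433/256, -27/16, -13/8, -3/2, -1, 0 } ⇒ -1733/1024
step 13: add RED to get RRBRBRRBBBRBR; options L={ -2, -7/4, -55/32, -109/64, -217/128, -867/512 } R={ -1733/1024, -433/256, -27/16, -13/8, -3/2, -1, 0 } ⇒ -3467/2048
step 14: add BLUE to get RRBRBRRBBBRBRB; options L={ -2, -7/4, -55/32, -109/64, -217/128, -867/512, -3467/2048 } R={ -1733/1024, -433/256, -27/16, -13/8, -3/2, -1, 0 } ⇒ -6933/4096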